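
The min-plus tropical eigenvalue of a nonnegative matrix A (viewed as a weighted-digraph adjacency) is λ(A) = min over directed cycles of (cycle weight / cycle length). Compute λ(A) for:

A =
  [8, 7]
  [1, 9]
λ(A) = 4

Enumerate directed cycles and compute their means (weight / length). Sample:
  cycle 0 → 0: weight = 8, length = 1, mean = 8/1 ≈ 8.000
  cycle 1 → 1: weight = 9, length = 1, mean = 9/1 ≈ 9.000
  cycle 0 → 1 → 0: weight = 8, length = 2, mean = 8/2 ≈ 4.000
  cycle 1 → 0 → 1: weight = 8, length = 2, mean = 8/2 ≈ 4.000
Minimum mean = 4.000, attained e.g. along the cycle 0 → 1 → 0 with weight 8 and length 2. So λ(A) = 8/2 = 4.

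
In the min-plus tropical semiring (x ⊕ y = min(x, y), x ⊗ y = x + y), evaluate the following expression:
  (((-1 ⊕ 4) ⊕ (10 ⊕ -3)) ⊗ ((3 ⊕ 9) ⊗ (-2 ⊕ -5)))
(((-1 ⊕ 4) ⊕ (10 ⊕ -3)) ⊗ ((3 ⊕ 9) ⊗ (-2 ⊕ -5))) = -5

Expand innermost to outermost. Recall ⊕ takes the minimum of its arguments and ⊗ takes their sum. Working out the expression (((-1 ⊕ 4) ⊕ (10 ⊕ -3)) ⊗ ((3 ⊕ 9) ⊗ (-2 ⊕ -5))) gives -5.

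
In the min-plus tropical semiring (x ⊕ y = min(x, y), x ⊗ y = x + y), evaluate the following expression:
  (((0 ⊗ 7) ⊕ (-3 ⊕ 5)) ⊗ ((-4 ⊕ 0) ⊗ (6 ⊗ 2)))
(((0 ⊗ 7) ⊕ (-3 ⊕ 5)) ⊗ ((-4 ⊕ 0) ⊗ (6 ⊗ 2))) = 1

Expand innermost to outermost. Recall ⊕ takes the minimum of its arguments and ⊗ takes their sum. Working out the expression (((0 ⊗ 7) ⊕ (-3 ⊕ 5)) ⊗ ((-4 ⊕ 0) ⊗ (6 ⊗ 2))) gives 1.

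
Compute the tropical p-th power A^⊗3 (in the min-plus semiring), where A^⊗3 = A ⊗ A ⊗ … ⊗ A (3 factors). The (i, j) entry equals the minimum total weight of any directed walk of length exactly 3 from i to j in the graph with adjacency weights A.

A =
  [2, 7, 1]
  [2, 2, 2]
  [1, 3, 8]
A^⊗3 =
  [4, 6, 3]
  [4, 6, 4]
  [3, 5, 4]

Each entry (A^⊗3)_ij equals the minimum over all length-3 walks i = v_0 → v_1 → … → v_3 = j of Σ_t A[v_t][v_{t+1}]. For example, for (i, j) = (0, 2) we minimise over 9 possible intermediate vertex sequences; the minimum is 3, attained along the walk 0 → 2 → 0 → 2.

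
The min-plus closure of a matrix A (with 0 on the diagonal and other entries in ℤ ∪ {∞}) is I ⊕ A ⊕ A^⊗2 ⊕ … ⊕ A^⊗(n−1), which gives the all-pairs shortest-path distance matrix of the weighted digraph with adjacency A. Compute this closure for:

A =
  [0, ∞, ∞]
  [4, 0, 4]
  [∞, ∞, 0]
Closure =
  [0, ∞, ∞]
  [4, 0, 4]
  [∞, ∞, 0]

This is the Floyd-Warshall all-pairs shortest-path computation. For each intermediate vertex k = 0, 1, …, 2, update dist[i][j] ← min(dist[i][j], dist[i][k] + dist[k][j]). The final matrix gives, for each (i, j), the minimum total weight of any directed path from i to j (possibly empty when i = j).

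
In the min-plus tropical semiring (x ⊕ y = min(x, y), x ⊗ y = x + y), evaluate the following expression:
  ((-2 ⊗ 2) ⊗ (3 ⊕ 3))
((-2 ⊗ 2) ⊗ (3 ⊕ 3)) = 3

Expand innermost to outermost. Recall ⊕ takes the minimum of its arguments and ⊗ takes their sum. Working out the expression ((-2 ⊗ 2) ⊗ (3 ⊕ 3)) gives 3.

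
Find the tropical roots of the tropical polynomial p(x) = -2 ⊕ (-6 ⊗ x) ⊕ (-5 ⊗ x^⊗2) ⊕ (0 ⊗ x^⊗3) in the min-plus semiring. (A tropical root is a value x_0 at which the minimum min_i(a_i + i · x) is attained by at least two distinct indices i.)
Roots: {-5, -1, 4}

Each tropical root is a break point of the lower envelope of the lines y = a_i + i · x (there are 4 lines, with slopes 0, 1, ..., 3). Only the lines that attain the minimum somewhere contribute to roots; other lines are dominated. Here the surviving (envelope) indices are i = 3, i = 2, i = 1, i = 0.
Intersections between consecutive envelope lines give the roots: for adjacent envelope indices i < j the intersection is x = (a_i − a_j) / (j − i). Reading off the sorted break points: {-5, -1, 4}.
Verification: at each break x_0, at least two indices attain the minimum of min_i(a_i + i · x_0).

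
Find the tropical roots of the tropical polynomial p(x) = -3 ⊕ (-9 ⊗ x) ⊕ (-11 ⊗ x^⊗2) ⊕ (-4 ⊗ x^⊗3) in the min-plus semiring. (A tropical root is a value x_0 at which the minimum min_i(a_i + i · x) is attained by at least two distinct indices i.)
Roots: {-7, 2, 6}

Each tropical root is a break point of the lower envelope of the lines y = a_i + i · x (there are 4 lines, with slopes 0, 1, ..., 3). Only the lines that attain the minimum somewhere contribute to roots; other lines are dominated. Here the surviving (envelope) indices are i = 3, i = 2, i = 1, i = 0.
Intersections between consecutive envelope lines give the roots: for adjacent envelope indices i < j the intersection is x = (a_i − a_j) / (j − i). Reading off the sorted break points: {-7, 2, 6}.
Verification: at each break x_0, at least two indices attain the minimum of min_i(a_i + i · x_0).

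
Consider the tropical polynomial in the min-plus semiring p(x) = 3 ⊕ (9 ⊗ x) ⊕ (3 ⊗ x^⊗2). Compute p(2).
p(2) = 3

A tropical monomial a ⊗ x^⊗i evaluates to a + i · x. Evaluating each term at x = 2:
  Term 0 contributes 3 + 0 · 2 = 3
  Term 1 contributes 9 + 1 · 2 = 11
  Term 2 contributes 3 + 2 · 2 = 7
p(2) = ⊕ of these = min[3, 11, 7] = 3.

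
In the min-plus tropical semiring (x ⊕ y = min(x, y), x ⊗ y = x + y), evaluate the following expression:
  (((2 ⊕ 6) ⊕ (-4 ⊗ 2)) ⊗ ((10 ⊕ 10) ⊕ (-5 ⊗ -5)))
(((2 ⊕ 6) ⊕ (-4 ⊗ 2)) ⊗ ((10 ⊕ 10) ⊕ (-5 ⊗ -5))) = -12

Expand innermost to outermost. Recall ⊕ takes the minimum of its arguments and ⊗ takes their sum. Working out the expression (((2 ⊕ 6) ⊕ (-4 ⊗ 2)) ⊗ ((10 ⊕ 10) ⊕ (-5 ⊗ -5))) gives -12.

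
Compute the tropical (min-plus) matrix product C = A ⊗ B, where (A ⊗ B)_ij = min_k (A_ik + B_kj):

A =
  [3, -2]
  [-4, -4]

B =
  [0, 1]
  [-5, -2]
A ⊗ B =
  [-7, -4]
  [-9, -6]

Apply the min-plus product entry-by-entry:
  C[0][0] = min over k of (A[0][0] + B[0][0] = 3 + 0 = 3, A[0][1] + B[1][0] = -2 + -5 = -7) = -7 (attained at k = 1)
  C[0][1] = min over k of (A[0][0] + B[0][1] = 3 + 1 = 4, A[0][1] + B[1][1] = -2 + -2 = -4) = -4 (attained at k = 1)
  C[1][0] = min over k of (A[1][0] + B[0][0] = -4 + 0 = -4, A[1][1] + B[1][0] = -4 + -5 = -9) = -9 (attained at k = 1)
  C[1][1] = min over k of (A[1][0] + B[0][1] = -4 + 1 = -3, A[1][1] + B[1][1] = -4 + -2 = -6) = -6 (attained at k = 1)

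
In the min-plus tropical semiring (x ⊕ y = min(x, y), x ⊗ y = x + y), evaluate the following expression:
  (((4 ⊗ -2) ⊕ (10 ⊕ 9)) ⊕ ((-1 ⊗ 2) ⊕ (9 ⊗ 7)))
(((4 ⊗ -2) ⊕ (10 ⊕ 9)) ⊕ ((-1 ⊗ 2) ⊕ (9 ⊗ 7))) = 1

Expand innermost to outermost. Recall ⊕ takes the minimum of its arguments and ⊗ takes their sum. Working out the expression (((4 ⊗ -2) ⊕ (10 ⊕ 9)) ⊕ ((-1 ⊗ 2) ⊕ (9 ⊗ 7))) gives 1.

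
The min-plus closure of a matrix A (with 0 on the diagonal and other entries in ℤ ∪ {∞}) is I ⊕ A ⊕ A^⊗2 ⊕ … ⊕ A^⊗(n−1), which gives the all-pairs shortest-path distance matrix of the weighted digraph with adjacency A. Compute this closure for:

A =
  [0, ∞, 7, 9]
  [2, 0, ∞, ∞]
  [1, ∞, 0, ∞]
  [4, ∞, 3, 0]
Closure =
  [0, ∞, 7, 9]
  [2, 0, 9, 11]
  [1, ∞, 0, 10]
  [4, ∞, 3, 0]

This is the Floyd-Warshall all-pairs shortest-path computation. For each intermediate vertex k = 0, 1, …, 3, update dist[i][j] ← min(dist[i][j], dist[i][k] + dist[k][j]). The final matrix gives, for each (i, j), the minimum total weight of any directed path from i to j (possibly empty when i = j).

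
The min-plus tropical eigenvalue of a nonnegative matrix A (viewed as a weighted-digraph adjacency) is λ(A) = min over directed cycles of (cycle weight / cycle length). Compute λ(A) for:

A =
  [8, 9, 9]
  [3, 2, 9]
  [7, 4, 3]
λ(A) = 2

Enumerate directed cycles and compute their means (weight / length). Sample:
  cycle 0 → 0: weight = 8, length = 1, mean = 8/1 ≈ 8.000
  cycle 1 → 1: weight = 2, length = 1, mean = 2/1 ≈ 2.000
  cycle 2 → 2: weight = 3, length = 1, mean = 3/1 ≈ 3.000
  cycle 0 → 1 → 0: weight = 12, length = 2, mean = 12/2 ≈ 6.000
  cycle 0 → 2 → 0: weight = 16, length = 2, mean = 16/2 ≈ 8.000
  cycle 1 → 0 → 1: weight = 12, length = 2, mean = 12/2 ≈ 6.000
Minimum mean = 2.000, attained e.g. along the cycle 1 → 1 with weight 2 and length 1. So λ(A) = 2/1 = 2.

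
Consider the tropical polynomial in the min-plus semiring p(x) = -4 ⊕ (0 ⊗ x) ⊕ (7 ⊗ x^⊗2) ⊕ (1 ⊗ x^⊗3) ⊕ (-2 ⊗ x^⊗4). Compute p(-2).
p(-2) = -10

A tropical monomial a ⊗ x^⊗i evaluates to a + i · x. Evaluating each term at x = -2:
  Term 0 contributes -4 + 0 · -2 = -4
  Term 1 contributes 0 + 1 · -2 = -2
  Term 2 contributes 7 + 2 · -2 = 3
  Term 3 contributes 1 + 3 · -2 = -5
  Term 4 contributes -2 + 4 · -2 = -10
p(-2) = ⊕ of these = min[-4, -2, 3, -5, -10] = -10.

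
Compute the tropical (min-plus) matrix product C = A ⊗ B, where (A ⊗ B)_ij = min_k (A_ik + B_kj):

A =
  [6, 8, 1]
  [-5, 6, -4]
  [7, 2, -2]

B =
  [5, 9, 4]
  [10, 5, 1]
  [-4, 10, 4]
A ⊗ B =
  [-3, 11, 5]
  [-8, 4, -1]
  [-6, 7, 2]

Apply the min-plus product entry-by-entry:
  C[0][0] = min over k of (A[0][0] + B[0][0] = 6 + 5 = 11, A[0][1] + B[1][0] = 8 + 10 = 18, A[0][2] + B[2][0] = 1 + -4 = -3) = -3 (attained at k = 2)
  C[0][1] = min over k of (A[0][0] + B[0][1] = 6 + 9 = 15, A[0][1] + B[1][1] = 8 + 5 = 13, A[0][2] + B[2][1] = 1 + 10 = 11) = 11 (attained at k = 2)
  C[0][2] = min over k of (A[0][0] + B[0][2] = 6 + 4 = 10, A[0][1] + B[1][2] = 8 + 1 = 9, A[0][2] + B[2][2] = 1 + 4 = 5) = 5 (attained at k = 2)
  C[1][0] = min over k of (A[1][0] + B[0][0] = -5 + 5 = 0, A[1][1] + B[1][0] = 6 + 10 = 16, A[1][2] + B[2][0] = -4 + -4 = -8) = -8 (attained at k = 2)
  C[1][1] = min over k of (A[1][0] + B[0][1] = -5 + 9 = 4, A[1][1] + B[1][1] = 6 + 5 = 11, A[1][2] + B[2][1] = -4 + 10 = 6) = 4 (attained at k = 0)
  C[1][2] = min over k of (A[1][0] + B[0][2] = -5 + 4 = -1, A[1][1] + B[1][2] = 6 + 1 = 7, A[1][2] + B[2][2] = -4 + 4 = 0) = -1 (attained at k = 0)
  C[2][0] = min over k of (A[2][0] + B[0][0] = 7 + 5 = 12, A[2][1] + B[1][0] = 2 + 10 = 12, A[2][2] + B[2][0] = -2 + -4 = -6) = -6 (attained at k = 2)
  C[2][1] = min over k of (A[2][0] + B[0][1] = 7 + 9 = 16, A[2][1] + B[1][1] = 2 + 5 = 7, A[2][2] + B[2][1] = -2 + 10 = 8) = 7 (attained at k = 1)
  C[2][2] = min over k of (A[2][0] + B[0][2] = 7 + 4 = 11, A[2][1] + B[1][2] = 2 + 1 = 3, A[2][2] + B[2][2] = -2 + 4 = 2) = 2 (attained at k = 2)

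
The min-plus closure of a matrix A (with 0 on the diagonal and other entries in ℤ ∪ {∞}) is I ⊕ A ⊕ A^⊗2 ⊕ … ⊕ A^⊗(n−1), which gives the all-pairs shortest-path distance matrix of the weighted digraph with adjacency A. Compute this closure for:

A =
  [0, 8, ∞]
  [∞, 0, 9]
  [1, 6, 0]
Closure =
  [0, 8, 17]
  [10, 0, 9]
  [1, 6, 0]

This is the Floyd-Warshall all-pairs shortest-path computation. For each intermediate vertex k = 0, 1, …, 2, update dist[i][j] ← min(dist[i][j], dist[i][k] + dist[k][j]). The final matrix gives, for each (i, j), the minimum total weight of any directed path from i to j (possibly empty when i = j).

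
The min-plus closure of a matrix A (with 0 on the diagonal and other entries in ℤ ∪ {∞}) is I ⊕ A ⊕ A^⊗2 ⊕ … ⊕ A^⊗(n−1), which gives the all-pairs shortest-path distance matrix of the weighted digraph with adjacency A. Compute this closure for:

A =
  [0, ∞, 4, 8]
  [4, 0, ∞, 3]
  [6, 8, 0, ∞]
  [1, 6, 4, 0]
Closure =
  [0, 12, 4, 8]
  [4, 0, 7, 3]
  [6, 8, 0, 11]
  [1, 6, 4, 0]

This is the Floyd-Warshall all-pairs shortest-path computation. For each intermediate vertex k = 0, 1, …, 3, update dist[i][j] ← min(dist[i][j], dist[i][k] + dist[k][j]). The final matrix gives, for each (i, j), the minimum total weight of any directed path from i to j (possibly empty when i = j).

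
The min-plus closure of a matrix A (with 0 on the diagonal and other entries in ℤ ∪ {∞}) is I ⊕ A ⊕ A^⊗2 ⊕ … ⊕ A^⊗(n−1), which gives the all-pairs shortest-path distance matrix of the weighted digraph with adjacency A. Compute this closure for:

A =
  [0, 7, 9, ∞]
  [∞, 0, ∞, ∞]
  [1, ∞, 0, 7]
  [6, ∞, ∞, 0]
Closure =
  [0, 7, 9, 16]
  [∞, 0, ∞, ∞]
  [1, 8, 0, 7]
  [6, 13, 15, 0]

This is the Floyd-Warshall all-pairs shortest-path computation. For each intermediate vertex k = 0, 1, …, 3, update dist[i][j] ← min(dist[i][j], dist[i][k] + dist[k][j]). The final matrix gives, for each (i, j), the minimum total weight of any directed path from i to j (possibly empty when i = j).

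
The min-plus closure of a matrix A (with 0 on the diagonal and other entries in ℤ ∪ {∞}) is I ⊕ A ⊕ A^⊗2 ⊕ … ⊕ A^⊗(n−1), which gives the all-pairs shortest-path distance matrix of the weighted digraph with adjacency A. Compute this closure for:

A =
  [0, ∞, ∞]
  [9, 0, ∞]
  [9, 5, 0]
Closure =
  [0, ∞, ∞]
  [9, 0, ∞]
  [9, 5, 0]

This is the Floyd-Warshall all-pairs shortest-path computation. For each intermediate vertex k = 0, 1, …, 2, update dist[i][j] ← min(dist[i][j], dist[i][k] + dist[k][j]). The final matrix gives, for each (i, j), the minimum total weight of any directed path from i to j (possibly empty when i = j).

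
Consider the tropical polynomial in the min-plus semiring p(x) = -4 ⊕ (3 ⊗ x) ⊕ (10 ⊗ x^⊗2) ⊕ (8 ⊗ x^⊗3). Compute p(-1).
p(-1) = -4

A tropical monomial a ⊗ x^⊗i evaluates to a + i · x. Evaluating each term at x = -1:
  Term 0 contributes -4 + 0 · -1 = -4
  Term 1 contributes 3 + 1 · -1 = 2
  Term 2 contributes 10 + 2 · -1 = 8
  Term 3 contributes 8 + 3 · -1 = 5
p(-1) = ⊕ of these = min[-4, 2, 8, 5] = -4.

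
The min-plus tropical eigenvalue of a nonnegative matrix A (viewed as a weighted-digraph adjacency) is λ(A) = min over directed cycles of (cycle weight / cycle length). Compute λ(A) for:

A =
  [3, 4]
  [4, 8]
λ(A) = 3

Enumerate directed cycles and compute their means (weight / length). Sample:
  cycle 0 → 0: weight = 3, length = 1, mean = 3/1 ≈ 3.000
  cycle 1 → 1: weight = 8, length = 1, mean = 8/1 ≈ 8.000
  cycle 0 → 1 → 0: weight = 8, length = 2, mean = 8/2 ≈ 4.000
  cycle 1 → 0 → 1: weight = 8, length = 2, mean = 8/2 ≈ 4.000
Minimum mean = 3.000, attained e.g. along the cycle 0 → 0 with weight 3 and length 1. So λ(A) = 3/1 = 3.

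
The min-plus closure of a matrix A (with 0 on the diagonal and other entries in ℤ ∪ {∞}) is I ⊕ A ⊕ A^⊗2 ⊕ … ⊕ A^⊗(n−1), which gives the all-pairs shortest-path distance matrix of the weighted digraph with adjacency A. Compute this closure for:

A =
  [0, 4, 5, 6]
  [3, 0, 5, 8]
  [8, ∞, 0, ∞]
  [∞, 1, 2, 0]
Closure =
  [0, 4, 5, 6]
  [3, 0, 5, 8]
  [8, 12, 0, 14]
  [4, 1, 2, 0]

This is the Floyd-Warshall all-pairs shortest-path computation. For each intermediate vertex k = 0, 1, …, 3, update dist[i][j] ← min(dist[i][j], dist[i][k] + dist[k][j]). The final matrix gives, for each (i, j), the minimum total weight of any directed path from i to j (possibly empty when i = j).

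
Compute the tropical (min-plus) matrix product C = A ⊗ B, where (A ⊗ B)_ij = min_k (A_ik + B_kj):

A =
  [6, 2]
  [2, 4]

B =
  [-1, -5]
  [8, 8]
A ⊗ B =
  [5, 1]
  [1, -3]

Apply the min-plus product entry-by-entry:
  C[0][0] = min over k of (A[0][0] + B[0][0] = 6 + -1 = 5, A[0][1] + B[1][0] = 2 + 8 = 10) = 5 (attained at k = 0)
  C[0][1] = min over k of (A[0][0] + B[0][1] = 6 + -5 = 1, A[0][1] + B[1][1] = 2 + 8 = 10) = 1 (attained at k = 0)
  C[1][0] = min over k of (A[1][0] + B[0][0] = 2 + -1 = 1, A[1][1] + B[1][0] = 4 + 8 = 12) = 1 (attained at k = 0)
  C[1][1] = min over k of (A[1][0] + B[0][1] = 2 + -5 = -3, A[1][1] + B[1][1] = 4 + 8 = 12) = -3 (attained at k = 0)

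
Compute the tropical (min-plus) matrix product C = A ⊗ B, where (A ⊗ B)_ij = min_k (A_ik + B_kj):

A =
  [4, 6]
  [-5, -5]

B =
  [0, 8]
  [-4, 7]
A ⊗ B =
  [2, 12]
  [-9, 2]

Apply the min-plus product entry-by-entry:
  C[0][0] = min over k of (A[0][0] + B[0][0] = 4 + 0 = 4, A[0][1] + B[1][0] = 6 + -4 = 2) = 2 (attained at k = 1)
  C[0][1] = min over k of (A[0][0] + B[0][1] = 4 + 8 = 12, A[0][1] + B[1][1] = 6 + 7 = 13) = 12 (attained at k = 0)
  C[1][0] = min over k of (A[1][0] + B[0][0] = -5 + 0 = -5, A[1][1] + B[1][0] = -5 + -4 = -9) = -9 (attained at k = 1)
  C[1][1] = min over k of (A[1][0] + B[0][1] = -5 + 8 = 3, A[1][1] + B[1][1] = -5 + 7 = 2) = 2 (attained at k = 1)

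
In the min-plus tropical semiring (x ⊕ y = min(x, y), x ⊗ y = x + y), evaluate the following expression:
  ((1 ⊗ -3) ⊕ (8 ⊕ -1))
((1 ⊗ -3) ⊕ (8 ⊕ -1)) = -2

Expand innermost to outermost. Recall ⊕ takes the minimum of its arguments and ⊗ takes their sum. Working out the expression ((1 ⊗ -3) ⊕ (8 ⊕ -1)) gives -2.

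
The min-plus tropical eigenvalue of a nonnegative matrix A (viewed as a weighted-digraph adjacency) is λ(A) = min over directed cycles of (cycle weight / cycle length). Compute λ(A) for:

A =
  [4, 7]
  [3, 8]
λ(A) = 4

Enumerate directed cycles and compute their means (weight / length). Sample:
  cycle 0 → 0: weight = 4, length = 1, mean = 4/1 ≈ 4.000
  cycle 1 → 1: weight = 8, length = 1, mean = 8/1 ≈ 8.000
  cycle 0 → 1 → 0: weight = 10, length = 2, mean = 10/2 ≈ 5.000
  cycle 1 → 0 → 1: weight = 10, length = 2, mean = 10/2 ≈ 5.000
Minimum mean = 4.000, attained e.g. along the cycle 0 → 0 with weight 4 and length 1. So λ(A) = 4/1 = 4.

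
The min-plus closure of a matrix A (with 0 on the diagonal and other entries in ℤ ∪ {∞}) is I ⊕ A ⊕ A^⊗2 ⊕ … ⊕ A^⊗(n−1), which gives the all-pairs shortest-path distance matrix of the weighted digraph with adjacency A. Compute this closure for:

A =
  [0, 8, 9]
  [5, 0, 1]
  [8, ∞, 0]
Closure =
  [0, 8, 9]
  [5, 0, 1]
  [8, 16, 0]

This is the Floyd-Warshall all-pairs shortest-path computation. For each intermediate vertex k = 0, 1, …, 2, update dist[i][j] ← min(dist[i][j], dist[i][k] + dist[k][j]). The final matrix gives, for each (i, j), the minimum total weight of any directed path from i to j (possibly empty when i = j).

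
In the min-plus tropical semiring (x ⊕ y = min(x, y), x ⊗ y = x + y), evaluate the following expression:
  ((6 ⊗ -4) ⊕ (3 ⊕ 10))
((6 ⊗ -4) ⊕ (3 ⊕ 10)) = 2

Expand innermost to outermost. Recall ⊕ takes the minimum of its arguments and ⊗ takes their sum. Working out the expression ((6 ⊗ -4) ⊕ (3 ⊕ 10)) gives 2.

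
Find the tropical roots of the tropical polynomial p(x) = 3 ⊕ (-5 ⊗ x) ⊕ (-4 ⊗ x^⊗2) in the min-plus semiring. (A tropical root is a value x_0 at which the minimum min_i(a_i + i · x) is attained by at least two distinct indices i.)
Roots: {-1, 8}

Each tropical root is a break point of the lower envelope of the lines y = a_i + i · x (there are 3 lines, with slopes 0, 1, ..., 2). Only the lines that attain the minimum somewhere contribute to roots; other lines are dominated. Here the surviving (envelope) indices are i = 2, i = 1, i = 0.
Intersections between consecutive envelope lines give the roots: for adjacent envelope indices i < j the intersection is x = (a_i − a_j) / (j − i). Reading off the sorted break points: {-1, 8}.
Verification: at each break x_0, at least two indices attain the minimum of min_i(a_i + i · x_0).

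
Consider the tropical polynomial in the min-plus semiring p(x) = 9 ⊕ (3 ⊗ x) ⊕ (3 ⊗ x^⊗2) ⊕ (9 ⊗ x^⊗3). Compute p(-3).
p(-3) = -3

A tropical monomial a ⊗ x^⊗i evaluates to a + i · x. Evaluating each term at x = -3:
  Term 0 contributes 9 + 0 · -3 = 9
  Term 1 contributes 3 + 1 · -3 = 0
  Term 2 contributes 3 + 2 · -3 = -3
  Term 3 contributes 9 + 3 · -3 = 0
p(-3) = ⊕ of these = min[9, 0, -3, 0] = -3.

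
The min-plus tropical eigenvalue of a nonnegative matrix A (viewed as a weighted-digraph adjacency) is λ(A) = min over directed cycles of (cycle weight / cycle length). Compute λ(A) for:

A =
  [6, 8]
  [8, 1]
λ(A) = 1

Enumerate directed cycles and compute their means (weight / length). Sample:
  cycle 0 → 0: weight = 6, length = 1, mean = 6/1 ≈ 6.000
  cycle 1 → 1: weight = 1, length = 1, mean = 1/1 ≈ 1.000
  cycle 0 → 1 → 0: weight = 16, length = 2, mean = 16/2 ≈ 8.000
  cycle 1 → 0 → 1: weight = 16, length = 2, mean = 16/2 ≈ 8.000
Minimum mean = 1.000, attained e.g. along the cycle 1 → 1 with weight 1 and length 1. So λ(A) = 1/1 = 1.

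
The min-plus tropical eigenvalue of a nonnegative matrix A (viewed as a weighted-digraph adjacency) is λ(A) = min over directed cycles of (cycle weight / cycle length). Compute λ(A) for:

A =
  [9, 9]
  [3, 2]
λ(A) = 2

Enumerate directed cycles and compute their means (weight / length). Sample:
  cycle 0 → 0: weight = 9, length = 1, mean = 9/1 ≈ 9.000
  cycle 1 → 1: weight = 2, length = 1, mean = 2/1 ≈ 2.000
  cycle 0 → 1 → 0: weight = 12, length = 2, mean = 12/2 ≈ 6.000
  cycle 1 → 0 → 1: weight = 12, length = 2, mean = 12/2 ≈ 6.000
Minimum mean = 2.000, attained e.g. along the cycle 1 → 1 with weight 2 and length 1. So λ(A) = 2/1 = 2.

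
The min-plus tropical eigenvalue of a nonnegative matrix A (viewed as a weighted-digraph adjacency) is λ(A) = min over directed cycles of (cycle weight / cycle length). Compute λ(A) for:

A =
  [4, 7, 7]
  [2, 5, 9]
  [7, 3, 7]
λ(A) = 4

Enumerate directed cycles and compute their means (weight / length). Sample:
  cycle 0 → 0: weight = 4, length = 1, mean = 4/1 ≈ 4.000
  cycle 1 → 1: weight = 5, length = 1, mean = 5/1 ≈ 5.000
  cycle 2 → 2: weight = 7, length = 1, mean = 7/1 ≈ 7.000
  cycle 0 → 1 → 0: weight = 9, length = 2, mean = 9/2 ≈ 4.500
  cycle 0 → 2 → 0: weight = 14, length = 2, mean = 14/2 ≈ 7.000
  cycle 1 → 0 → 1: weight = 9, length = 2, mean = 9/2 ≈ 4.500
Minimum mean = 4.000, attained e.g. along the cycle 0 → 0 with weight 4 and length 1. So λ(A) = 4/1 = 4.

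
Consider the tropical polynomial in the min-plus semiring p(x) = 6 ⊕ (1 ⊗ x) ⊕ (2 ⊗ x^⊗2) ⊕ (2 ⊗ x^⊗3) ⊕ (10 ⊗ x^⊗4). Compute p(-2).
p(-2) = -4

A tropical monomial a ⊗ x^⊗i evaluates to a + i · x. Evaluating each term at x = -2:
  Term 0 contributes 6 + 0 · -2 = 6
  Term 1 contributes 1 + 1 · -2 = -1
  Term 2 contributes 2 + 2 · -2 = -2
  Term 3 contributes 2 + 3 · -2 = -4
  Term 4 contributes 10 + 4 · -2 = 2
p(-2) = ⊕ of these = min[6, -1, -2, -4, 2] = -4.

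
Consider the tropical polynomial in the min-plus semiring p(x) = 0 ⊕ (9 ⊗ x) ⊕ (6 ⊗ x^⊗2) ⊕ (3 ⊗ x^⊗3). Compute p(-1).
p(-1) = 0

A tropical monomial a ⊗ x^⊗i evaluates to a + i · x. Evaluating each term at x = -1:
  Term 0 contributes 0 + 0 · -1 = 0
  Term 1 contributes 9 + 1 · -1 = 8
  Term 2 contributes 6 + 2 · -1 = 4
  Term 3 contributes 3 + 3 · -1 = 0
p(-1) = ⊕ of these = min[0, 8, 4, 0] = 0.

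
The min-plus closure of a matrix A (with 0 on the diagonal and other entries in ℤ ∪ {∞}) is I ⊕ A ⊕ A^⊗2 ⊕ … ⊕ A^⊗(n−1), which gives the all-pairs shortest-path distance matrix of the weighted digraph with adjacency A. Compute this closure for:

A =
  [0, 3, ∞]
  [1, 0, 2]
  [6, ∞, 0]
Closure =
  [0, 3, 5]
  [1, 0, 2]
  [6, 9, 0]

This is the Floyd-Warshall all-pairs shortest-path computation. For each intermediate vertex k = 0, 1, …, 2, update dist[i][j] ← min(dist[i][j], dist[i][k] + dist[k][j]). The final matrix gives, for each (i, j), the minimum total weight of any directed path from i to j (possibly empty when i = j).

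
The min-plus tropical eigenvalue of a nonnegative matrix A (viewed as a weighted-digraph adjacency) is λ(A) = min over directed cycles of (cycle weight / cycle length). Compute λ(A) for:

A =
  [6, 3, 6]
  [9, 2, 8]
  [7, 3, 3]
λ(A) = 2

Enumerate directed cycles and compute their means (weight / length). Sample:
  cycle 0 → 0: weight = 6, length = 1, mean = 6/1 ≈ 6.000
  cycle 1 → 1: weight = 2, length = 1, mean = 2/1 ≈ 2.000
  cycle 2 → 2: weight = 3, length = 1, mean = 3/1 ≈ 3.000
  cycle 0 → 1 → 0: weight = 12, length = 2, mean = 12/2 ≈ 6.000
  cycle 0 → 2 → 0: weight = 13, length = 2, mean = 13/2 ≈ 6.500
  cycle 1 → 0 → 1: weight = 12, length = 2, mean = 12/2 ≈ 6.000
Minimum mean = 2.000, attained e.g. along the cycle 1 → 1 with weight 2 and length 1. So λ(A) = 2/1 = 2.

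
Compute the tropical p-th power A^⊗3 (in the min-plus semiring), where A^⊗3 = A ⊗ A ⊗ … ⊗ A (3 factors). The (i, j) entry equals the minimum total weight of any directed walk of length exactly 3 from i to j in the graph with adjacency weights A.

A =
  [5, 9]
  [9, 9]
A^⊗3 =
  [15, 19]
  [19, 23]

Each entry (A^⊗3)_ij equals the minimum over all length-3 walks i = v_0 → v_1 → … → v_3 = j of Σ_t A[v_t][v_{t+1}]. For example, for (i, j) = (0, 1) we minimise over 4 possible intermediate vertex sequences; the minimum is 19, attained along the walk 0 → 0 → 0 → 1.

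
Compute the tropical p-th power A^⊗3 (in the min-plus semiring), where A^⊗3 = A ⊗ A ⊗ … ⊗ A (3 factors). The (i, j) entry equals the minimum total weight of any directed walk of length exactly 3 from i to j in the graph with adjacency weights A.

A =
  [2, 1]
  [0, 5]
A^⊗3 =
  [3, 2]
  [1, 3]

Each entry (A^⊗3)_ij equals the minimum over all length-3 walks i = v_0 → v_1 → … → v_3 = j of Σ_t A[v_t][v_{t+1}]. For example, for (i, j) = (0, 1) we minimise over 4 possible intermediate vertex sequences; the minimum is 2, attained along the walk 0 → 1 → 0 → 1.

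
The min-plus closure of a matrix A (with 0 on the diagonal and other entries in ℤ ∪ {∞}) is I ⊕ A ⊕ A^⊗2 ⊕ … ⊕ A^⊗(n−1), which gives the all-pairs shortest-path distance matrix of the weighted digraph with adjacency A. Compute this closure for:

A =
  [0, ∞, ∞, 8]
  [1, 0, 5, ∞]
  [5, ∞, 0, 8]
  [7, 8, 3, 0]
Closure =
  [0, 16, 11, 8]
  [1, 0, 5, 9]
  [5, 16, 0, 8]
  [7, 8, 3, 0]

This is the Floyd-Warshall all-pairs shortest-path computation. For each intermediate vertex k = 0, 1, …, 3, update dist[i][j] ← min(dist[i][j], dist[i][k] + dist[k][j]). The final matrix gives, for each (i, j), the minimum total weight of any directed path from i to j (possibly empty when i = j).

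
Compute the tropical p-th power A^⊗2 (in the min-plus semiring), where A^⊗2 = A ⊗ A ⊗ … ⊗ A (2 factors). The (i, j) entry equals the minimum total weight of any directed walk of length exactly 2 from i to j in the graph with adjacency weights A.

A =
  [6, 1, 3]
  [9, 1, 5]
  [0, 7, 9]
A^⊗2 =
  [3, 2, 6]
  [5, 2, 6]
  [6, 1, 3]

Each entry (A^⊗2)_ij equals the minimum over all length-2 walks i = v_0 → v_1 → … → v_2 = j of Σ_t A[v_t][v_{t+1}]. For example, for (i, j) = (0, 2) we minimise over 3 possible intermediate vertex sequences; the minimum is 6, attained along the walk 0 → 1 → 2.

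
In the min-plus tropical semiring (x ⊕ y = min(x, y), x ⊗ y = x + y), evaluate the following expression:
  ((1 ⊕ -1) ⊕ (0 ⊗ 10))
((1 ⊕ -1) ⊕ (0 ⊗ 10)) = -1

Expand innermost to outermost. Recall ⊕ takes the minimum of its arguments and ⊗ takes their sum. Working out the expression ((1 ⊕ -1) ⊕ (0 ⊗ 10)) gives -1.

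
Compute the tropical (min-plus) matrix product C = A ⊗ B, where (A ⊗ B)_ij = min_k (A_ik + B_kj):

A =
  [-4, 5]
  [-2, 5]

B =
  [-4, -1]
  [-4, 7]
A ⊗ B =
  [-8, -5]
  [-6, -3]

Apply the min-plus product entry-by-entry:
  C[0][0] = min over k of (A[0][0] + B[0][0] = -4 + -4 = -8, A[0][1] + B[1][0] = 5 + -4 = 1) = -8 (attained at k = 0)
  C[0][1] = min over k of (A[0][0] + B[0][1] = -4 + -1 = -5, A[0][1] + B[1][1] = 5 + 7 = 12) = -5 (attained at k = 0)
  C[1][0] = min over k of (A[1][0] + B[0][0] = -2 + -4 = -6, A[1][1] + B[1][0] = 5 + -4 = 1) = -6 (attained at k = 0)
  C[1][1] = min over k of (A[1][0] + B[0][1] = -2 + -1 = -3, A[1][1] + B[1][1] = 5 + 7 = 12) = -3 (attained at k = 0)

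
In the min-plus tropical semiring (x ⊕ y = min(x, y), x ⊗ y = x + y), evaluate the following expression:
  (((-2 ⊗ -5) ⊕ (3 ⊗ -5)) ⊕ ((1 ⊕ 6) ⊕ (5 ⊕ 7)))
(((-2 ⊗ -5) ⊕ (3 ⊗ -5)) ⊕ ((1 ⊕ 6) ⊕ (5 ⊕ 7))) = -7

Expand innermost to outermost. Recall ⊕ takes the minimum of its arguments and ⊗ takes their sum. Working out the expression (((-2 ⊗ -5) ⊕ (3 ⊗ -5)) ⊕ ((1 ⊕ 6) ⊕ (5 ⊕ 7))) gives -7.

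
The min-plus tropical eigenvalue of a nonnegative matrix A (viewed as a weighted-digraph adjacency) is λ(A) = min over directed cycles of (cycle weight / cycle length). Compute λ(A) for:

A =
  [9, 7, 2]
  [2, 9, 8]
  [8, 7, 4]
λ(A) = 11/3

Enumerate directed cycles and compute their means (weight / length). Sample:
  cycle 0 → 0: weight = 9, length = 1, mean = 9/1 ≈ 9.000
  cycle 1 → 1: weight = 9, length = 1, mean = 9/1 ≈ 9.000
  cycle 2 → 2: weight = 4, length = 1, mean = 4/1 ≈ 4.000
  cycle 0 → 1 → 0: weight = 9, length = 2, mean = 9/2 ≈ 4.500
  cycle 0 → 2 → 0: weight = 10, length = 2, mean = 10/2 ≈ 5.000
  cycle 1 → 0 → 1: weight = 9, length = 2, mean = 9/2 ≈ 4.500
Minimum mean = 3.667, attained e.g. along the cycle 0 → 2 → 1 → 0 with weight 11 and length 3. So λ(A) = 11/3 = 11/3.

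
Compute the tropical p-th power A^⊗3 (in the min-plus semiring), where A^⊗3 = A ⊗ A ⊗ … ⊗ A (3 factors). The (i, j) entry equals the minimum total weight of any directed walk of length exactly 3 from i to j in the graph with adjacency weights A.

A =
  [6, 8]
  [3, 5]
A^⊗3 =
  [16, 18]
  [13, 15]

Each entry (A^⊗3)_ij equals the minimum over all length-3 walks i = v_0 → v_1 → … → v_3 = j of Σ_t A[v_t][v_{t+1}]. For example, for (i, j) = (0, 1) we minimise over 4 possible intermediate vertex sequences; the minimum is 18, attained along the walk 0 → 1 → 1 → 1.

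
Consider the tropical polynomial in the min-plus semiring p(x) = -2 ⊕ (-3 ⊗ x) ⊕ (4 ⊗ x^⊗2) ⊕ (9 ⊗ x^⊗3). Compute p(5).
p(5) = -2

A tropical monomial a ⊗ x^⊗i evaluates to a + i · x. Evaluating each term at x = 5:
  Term 0 contributes -2 + 0 · 5 = -2
  Term 1 contributes -3 + 1 · 5 = 2
  Term 2 contributes 4 + 2 · 5 = 14
  Term 3 contributes 9 + 3 · 5 = 24
p(5) = ⊕ of these = min[-2, 2, 14, 24] = -2.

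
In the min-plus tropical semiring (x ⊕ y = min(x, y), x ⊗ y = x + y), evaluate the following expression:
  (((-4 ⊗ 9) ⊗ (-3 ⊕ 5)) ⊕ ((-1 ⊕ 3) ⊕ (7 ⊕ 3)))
(((-4 ⊗ 9) ⊗ (-3 ⊕ 5)) ⊕ ((-1 ⊕ 3) ⊕ (7 ⊕ 3))) = -1

Expand innermost to outermost. Recall ⊕ takes the minimum of its arguments and ⊗ takes their sum. Working out the expression (((-4 ⊗ 9) ⊗ (-3 ⊕ 5)) ⊕ ((-1 ⊕ 3) ⊕ (7 ⊕ 3))) gives -1.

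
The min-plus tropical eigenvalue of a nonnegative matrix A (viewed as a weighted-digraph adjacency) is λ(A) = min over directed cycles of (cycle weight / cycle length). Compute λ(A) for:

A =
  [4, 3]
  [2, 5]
λ(A) = 5/2

Enumerate directed cycles and compute their means (weight / length). Sample:
  cycle 0 → 0: weight = 4, length = 1, mean = 4/1 ≈ 4.000
  cycle 1 → 1: weight = 5, length = 1, mean = 5/1 ≈ 5.000
  cycle 0 → 1 → 0: weight = 5, length = 2, mean = 5/2 ≈ 2.500
  cycle 1 → 0 → 1: weight = 5, length = 2, mean = 5/2 ≈ 2.500
Minimum mean = 2.500, attained e.g. along the cycle 0 → 1 → 0 with weight 5 and length 2. So λ(A) = 5/2 = 5/2.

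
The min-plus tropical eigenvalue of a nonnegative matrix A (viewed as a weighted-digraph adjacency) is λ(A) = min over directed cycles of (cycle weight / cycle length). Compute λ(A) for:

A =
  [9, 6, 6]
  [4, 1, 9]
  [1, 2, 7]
λ(A) = 1

Enumerate directed cycles and compute their means (weight / length). Sample:
  cycle 0 → 0: weight = 9, length = 1, mean = 9/1 ≈ 9.000
  cycle 1 → 1: weight = 1, length = 1, mean = 1/1 ≈ 1.000
  cycle 2 → 2: weight = 7, length = 1, mean = 7/1 ≈ 7.000
  cycle 0 → 1 → 0: weight = 10, length = 2, mean = 10/2 ≈ 5.000
  cycle 0 → 2 → 0: weight = 7, length = 2, mean = 7/2 ≈ 3.500
  cycle 1 → 0 → 1: weight = 10, length = 2, mean = 10/2 ≈ 5.000
Minimum mean = 1.000, attained e.g. along the cycle 1 → 1 with weight 1 and length 1. So λ(A) = 1/1 = 1.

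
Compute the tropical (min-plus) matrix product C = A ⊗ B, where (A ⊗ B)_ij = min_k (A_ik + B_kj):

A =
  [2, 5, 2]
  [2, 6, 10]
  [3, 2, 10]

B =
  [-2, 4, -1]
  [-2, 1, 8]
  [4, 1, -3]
A ⊗ B =
  [0, 3, -1]
  [0, 6, 1]
  [0, 3, 2]

Apply the min-plus product entry-by-entry:
  C[0][0] = min over k of (A[0][0] + B[0][0] = 2 + -2 = 0, A[0][1] + B[1][0] = 5 + -2 = 3, A[0][2] + B[2][0] = 2 + 4 = 6) = 0 (attained at k = 0)
  C[0][1] = min over k of (A[0][0] + B[0][1] = 2 + 4 = 6, A[0][1] + B[1][1] = 5 + 1 = 6, A[0][2] + B[2][1] = 2 + 1 = 3) = 3 (attained at k = 2)
  C[0][2] = min over k of (A[0][0] + B[0][2] = 2 + -1 = 1, A[0][1] + B[1][2] = 5 + 8 = 13, A[0][2] + B[2][2] = 2 + -3 = -1) = -1 (attained at k = 2)
  C[1][0] = min over k of (A[1][0] + B[0][0] = 2 + -2 = 0, A[1][1] + B[1][0] = 6 + -2 = 4, A[1][2] + B[2][0] = 10 + 4 = 14) = 0 (attained at k = 0)
  C[1][1] = min over k of (A[1][0] + B[0][1] = 2 + 4 = 6, A[1][1] + B[1][1] = 6 + 1 = 7, A[1][2] + B[2][1] = 10 + 1 = 11) = 6 (attained at k = 0)
  C[1][2] = min over k of (A[1][0] + B[0][2] = 2 + -1 = 1, A[1][1] + B[1][2] = 6 + 8 = 14, A[1][2] + B[2][2] = 10 + -3 = 7) = 1 (attained at k = 0)
  C[2][0] = min over k of (A[2][0] + B[0][0] = 3 + -2 = 1, A[2][1] + B[1][0] = 2 + -2 = 0, A[2][2] + B[2][0] = 10 + 4 = 14) = 0 (attained at k = 1)
  C[2][1] = min over k of (A[2][0] + B[0][1] = 3 + 4 = 7, A[2][1] + B[1][1] = 2 + 1 = 3, A[2][2] + B[2][1] = 10 + 1 = 11) = 3 (attained at k = 1)
  C[2][2] = min over k of (A[2][0] + B[0][2] = 3 + -1 = 2, A[2][1] + B[1][2] = 2 + 8 = 10, A[2][2] + B[2][2] = 10 + -3 = 7) = 2 (attained at k = 0)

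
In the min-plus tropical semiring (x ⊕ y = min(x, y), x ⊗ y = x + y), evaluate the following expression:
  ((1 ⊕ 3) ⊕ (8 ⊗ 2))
((1 ⊕ 3) ⊕ (8 ⊗ 2)) = 1

Expand innermost to outermost. Recall ⊕ takes the minimum of its arguments and ⊗ takes their sum. Working out the expression ((1 ⊕ 3) ⊕ (8 ⊗ 2)) gives 1.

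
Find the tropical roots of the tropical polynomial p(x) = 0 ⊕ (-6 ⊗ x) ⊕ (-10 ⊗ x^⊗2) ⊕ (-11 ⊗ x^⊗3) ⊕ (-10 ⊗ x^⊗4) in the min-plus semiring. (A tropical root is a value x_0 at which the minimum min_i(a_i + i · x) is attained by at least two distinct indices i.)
Roots: {-1, 1, 4, 6}

Each tropical root is a break point of the lower envelope of the lines y = a_i + i · x (there are 5 lines, with slopes 0, 1, ..., 4). Only the lines that attain the minimum somewhere contribute to roots; other lines are dominated. Here the surviving (envelope) indices are i = 4, i = 3, i = 2, i = 1, i = 0.
Intersections between consecutive envelope lines give the roots: for adjacent envelope indices i < j the intersection is x = (a_i − a_j) / (j − i). Reading off the sorted break points: {-1, 1, 4, 6}.
Verification: at each break x_0, at least two indices attain the minimum of min_i(a_i + i · x_0).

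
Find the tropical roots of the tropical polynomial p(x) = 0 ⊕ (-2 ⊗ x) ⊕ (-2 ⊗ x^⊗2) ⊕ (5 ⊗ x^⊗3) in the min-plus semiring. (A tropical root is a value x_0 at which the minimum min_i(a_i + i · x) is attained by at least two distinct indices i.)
Roots: {-7, 0, 2}

Each tropical root is a break point of the lower envelope of the lines y = a_i + i · x (there are 4 lines, with slopes 0, 1, ..., 3). Only the lines that attain the minimum somewhere contribute to roots; other lines are dominated. Here the surviving (envelope) indices are i = 3, i = 2, i = 1, i = 0.
Intersections between consecutive envelope lines give the roots: for adjacent envelope indices i < j the intersection is x = (a_i − a_j) / (j − i). Reading off the sorted break points: {-7, 0, 2}.
Verification: at each break x_0, at least two indices attain the minimum of min_i(a_i + i · x_0).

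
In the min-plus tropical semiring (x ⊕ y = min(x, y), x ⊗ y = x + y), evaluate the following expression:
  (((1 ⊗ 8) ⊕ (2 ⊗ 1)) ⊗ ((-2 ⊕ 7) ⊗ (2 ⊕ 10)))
(((1 ⊗ 8) ⊕ (2 ⊗ 1)) ⊗ ((-2 ⊕ 7) ⊗ (2 ⊕ 10))) = 3

Expand innermost to outermost. Recall ⊕ takes the minimum of its arguments and ⊗ takes their sum. Working out the expression (((1 ⊗ 8) ⊕ (2 ⊗ 1)) ⊗ ((-2 ⊕ 7) ⊗ (2 ⊕ 10))) gives 3.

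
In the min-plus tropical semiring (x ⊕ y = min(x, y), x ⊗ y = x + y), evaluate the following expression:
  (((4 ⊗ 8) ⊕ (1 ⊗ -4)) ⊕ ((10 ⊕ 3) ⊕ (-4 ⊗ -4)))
(((4 ⊗ 8) ⊕ (1 ⊗ -4)) ⊕ ((10 ⊕ 3) ⊕ (-4 ⊗ -4))) = -8

Expand innermost to outermost. Recall ⊕ takes the minimum of its arguments and ⊗ takes their sum. Working out the expression (((4 ⊗ 8) ⊕ (1 ⊗ -4)) ⊕ ((10 ⊕ 3) ⊕ (-4 ⊗ -4))) gives -8.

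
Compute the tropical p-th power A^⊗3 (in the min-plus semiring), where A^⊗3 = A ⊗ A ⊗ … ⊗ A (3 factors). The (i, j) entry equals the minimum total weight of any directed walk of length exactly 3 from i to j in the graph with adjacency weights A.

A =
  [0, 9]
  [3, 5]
A^⊗3 =
  [0, 9]
  [3, 12]

Each entry (A^⊗3)_ij equals the minimum over all length-3 walks i = v_0 → v_1 → … → v_3 = j of Σ_t A[v_t][v_{t+1}]. For example, for (i, j) = (0, 1) we minimise over 4 possible intermediate vertex sequences; the minimum is 9, attained along the walk 0 → 0 → 0 → 1.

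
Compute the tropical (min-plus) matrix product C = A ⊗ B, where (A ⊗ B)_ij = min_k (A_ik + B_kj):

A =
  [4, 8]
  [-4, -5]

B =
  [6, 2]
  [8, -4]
A ⊗ B =
  [10, 4]
  [2, -9]

Apply the min-plus product entry-by-entry:
  C[0][0] = min over k of (A[0][0] + B[0][0] = 4 + 6 = 10, A[0][1] + B[1][0] = 8 + 8 = 16) = 10 (attained at k = 0)
  C[0][1] = min over k of (A[0][0] + B[0][1] = 4 + 2 = 6, A[0][1] + B[1][1] = 8 + -4 = 4) = 4 (attained at k = 1)
  C[1][0] = min over k of (A[1][0] + B[0][0] = -4 + 6 = 2, A[1][1] + B[1][0] = -5 + 8 = 3) = 2 (attained at k = 0)
  C[1][1] = min over k of (A[1][0] + B[0][1] = -4 + 2 = -2, A[1][1] + B[1][1] = -5 + -4 = -9) = -9 (attained at k = 1)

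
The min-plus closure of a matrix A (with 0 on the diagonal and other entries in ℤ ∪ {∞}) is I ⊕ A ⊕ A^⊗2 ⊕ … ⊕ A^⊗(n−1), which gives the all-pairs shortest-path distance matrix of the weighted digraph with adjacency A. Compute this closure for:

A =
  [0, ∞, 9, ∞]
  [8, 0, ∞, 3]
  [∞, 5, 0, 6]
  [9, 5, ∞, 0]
Closure =
  [0, 14, 9, 15]
  [8, 0, 17, 3]
  [13, 5, 0, 6]
  [9, 5, 18, 0]

This is the Floyd-Warshall all-pairs shortest-path computation. For each intermediate vertex k = 0, 1, …, 3, update dist[i][j] ← min(dist[i][j], dist[i][k] + dist[k][j]). The final matrix gives, for each (i, j), the minimum total weight of any directed path from i to j (possibly empty when i = j).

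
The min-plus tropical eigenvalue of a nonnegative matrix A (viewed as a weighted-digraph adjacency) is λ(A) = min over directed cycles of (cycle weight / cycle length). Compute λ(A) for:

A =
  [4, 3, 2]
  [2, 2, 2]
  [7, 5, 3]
λ(A) = 2

Enumerate directed cycles and compute their means (weight / length). Sample:
  cycle 0 → 0: weight = 4, length = 1, mean = 4/1 ≈ 4.000
  cycle 1 → 1: weight = 2, length = 1, mean = 2/1 ≈ 2.000
  cycle 2 → 2: weight = 3, length = 1, mean = 3/1 ≈ 3.000
  cycle 0 → 1 → 0: weight = 5, length = 2, mean = 5/2 ≈ 2.500
  cycle 0 → 2 → 0: weight = 9, length = 2, mean = 9/2 ≈ 4.500
  cycle 1 → 0 → 1: weight = 5, length = 2, mean = 5/2 ≈ 2.500
Minimum mean = 2.000, attained e.g. along the cycle 1 → 1 with weight 2 and length 1. So λ(A) = 2/1 = 2.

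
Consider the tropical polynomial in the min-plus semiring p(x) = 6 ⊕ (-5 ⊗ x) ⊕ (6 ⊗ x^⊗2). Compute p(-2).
p(-2) = -7

A tropical monomial a ⊗ x^⊗i evaluates to a + i · x. Evaluating each term at x = -2:
  Term 0 contributes 6 + 0 · -2 = 6
  Term 1 contributes -5 + 1 · -2 = -7
  Term 2 contributes 6 + 2 · -2 = 2
p(-2) = ⊕ of these = min[6, -7, 2] = -7.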